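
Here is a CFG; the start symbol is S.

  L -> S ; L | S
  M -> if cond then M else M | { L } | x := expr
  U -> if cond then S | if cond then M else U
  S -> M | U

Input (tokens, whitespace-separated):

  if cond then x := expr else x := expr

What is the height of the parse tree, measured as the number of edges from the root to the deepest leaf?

[S [M if cond then [M x := expr] else [M x := expr]]]

3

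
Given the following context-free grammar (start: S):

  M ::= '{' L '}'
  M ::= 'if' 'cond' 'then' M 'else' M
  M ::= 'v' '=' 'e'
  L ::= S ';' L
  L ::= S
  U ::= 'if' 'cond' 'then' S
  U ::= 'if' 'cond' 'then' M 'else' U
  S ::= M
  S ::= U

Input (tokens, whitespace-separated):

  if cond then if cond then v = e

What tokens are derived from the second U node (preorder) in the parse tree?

[S [U if cond then [S [U if cond then [S [M v = e]]]]]]

if cond then v = e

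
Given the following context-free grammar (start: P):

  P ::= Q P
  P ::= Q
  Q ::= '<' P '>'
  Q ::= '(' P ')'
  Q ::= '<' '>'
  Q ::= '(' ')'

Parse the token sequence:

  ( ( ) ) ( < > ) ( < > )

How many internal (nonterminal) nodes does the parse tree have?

[P [Q ( [P [Q ( )]] )] [P [Q ( [P [Q < >]] )] [P [Q ( [P [Q < >]] )]]]]

12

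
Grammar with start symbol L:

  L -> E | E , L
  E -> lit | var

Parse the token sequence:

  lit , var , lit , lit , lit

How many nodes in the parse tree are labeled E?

5

[L [E lit] , [L [E var] , [L [E lit] , [L [E lit] , [L [E lit]]]]]]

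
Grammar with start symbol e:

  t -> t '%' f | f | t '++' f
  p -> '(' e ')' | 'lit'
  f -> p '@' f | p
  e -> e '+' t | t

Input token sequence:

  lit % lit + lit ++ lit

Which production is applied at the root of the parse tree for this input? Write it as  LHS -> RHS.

[e [e [t [t [f [p lit]]] % [f [p lit]]]] + [t [t [f [p lit]]] ++ [f [p lit]]]]

e -> e '+' t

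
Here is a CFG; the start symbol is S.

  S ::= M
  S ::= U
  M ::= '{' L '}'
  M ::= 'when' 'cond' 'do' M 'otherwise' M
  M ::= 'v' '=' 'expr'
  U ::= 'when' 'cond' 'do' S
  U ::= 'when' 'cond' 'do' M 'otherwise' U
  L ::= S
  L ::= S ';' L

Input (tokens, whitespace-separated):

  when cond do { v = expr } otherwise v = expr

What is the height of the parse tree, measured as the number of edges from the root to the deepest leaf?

6

[S [M when cond do [M { [L [S [M v = expr]]] }] otherwise [M v = expr]]]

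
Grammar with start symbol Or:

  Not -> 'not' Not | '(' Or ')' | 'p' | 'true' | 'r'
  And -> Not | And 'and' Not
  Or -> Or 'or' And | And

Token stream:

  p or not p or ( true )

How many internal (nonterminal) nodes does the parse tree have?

13

[Or [Or [Or [And [Not p]]] or [And [Not not [Not p]]]] or [And [Not ( [Or [And [Not true]]] )]]]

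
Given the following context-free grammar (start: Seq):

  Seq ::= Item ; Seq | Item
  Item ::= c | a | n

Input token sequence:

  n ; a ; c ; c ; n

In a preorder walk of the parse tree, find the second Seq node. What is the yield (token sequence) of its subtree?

a ; c ; c ; n

[Seq [Item n] ; [Seq [Item a] ; [Seq [Item c] ; [Seq [Item c] ; [Seq [Item n]]]]]]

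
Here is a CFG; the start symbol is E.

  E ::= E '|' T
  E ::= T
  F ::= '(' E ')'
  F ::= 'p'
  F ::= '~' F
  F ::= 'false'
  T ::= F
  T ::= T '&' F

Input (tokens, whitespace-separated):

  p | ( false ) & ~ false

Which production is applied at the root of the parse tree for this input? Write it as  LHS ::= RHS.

E ::= E '|' T

[E [E [T [F p]]] | [T [T [F ( [E [T [F false]]] )]] & [F ~ [F false]]]]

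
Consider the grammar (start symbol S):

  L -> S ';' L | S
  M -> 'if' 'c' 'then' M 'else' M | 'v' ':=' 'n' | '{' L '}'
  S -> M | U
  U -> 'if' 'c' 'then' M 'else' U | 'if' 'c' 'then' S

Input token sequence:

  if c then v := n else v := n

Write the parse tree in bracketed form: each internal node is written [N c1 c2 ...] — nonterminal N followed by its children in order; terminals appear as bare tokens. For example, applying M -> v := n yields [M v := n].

S
M
if c then M else M
if c then v := n else M
if c then v := n else v := n

[S [M if c then [M v := n] else [M v := n]]]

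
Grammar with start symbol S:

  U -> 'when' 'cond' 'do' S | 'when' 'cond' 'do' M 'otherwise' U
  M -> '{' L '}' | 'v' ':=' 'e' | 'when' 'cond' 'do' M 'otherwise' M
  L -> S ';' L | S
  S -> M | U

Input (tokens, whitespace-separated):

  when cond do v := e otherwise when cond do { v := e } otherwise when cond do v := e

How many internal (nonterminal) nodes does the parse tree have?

[S [U when cond do [M v := e] otherwise [U when cond do [M { [L [S [M v := e]]] }] otherwise [U when cond do [S [M v := e]]]]]]

11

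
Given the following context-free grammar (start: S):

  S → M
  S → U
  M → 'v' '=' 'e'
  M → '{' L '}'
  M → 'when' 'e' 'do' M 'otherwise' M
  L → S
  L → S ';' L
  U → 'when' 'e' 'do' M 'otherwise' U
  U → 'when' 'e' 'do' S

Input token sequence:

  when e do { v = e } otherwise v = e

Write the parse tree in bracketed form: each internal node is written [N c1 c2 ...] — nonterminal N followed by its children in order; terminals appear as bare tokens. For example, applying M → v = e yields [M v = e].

S
M
when e do M otherwise M
when e do { L } otherwise M
when e do { S } otherwise M
when e do { M } otherwise M
when e do { v = e } otherwise M
when e do { v = e } otherwise v = e

[S [M when e do [M { [L [S [M v = e]]] }] otherwise [M v = e]]]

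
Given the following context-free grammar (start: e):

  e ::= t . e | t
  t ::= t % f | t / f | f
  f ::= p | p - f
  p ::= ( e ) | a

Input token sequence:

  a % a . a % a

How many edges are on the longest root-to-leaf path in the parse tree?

6

[e [t [t [f [p a]]] % [f [p a]]] . [e [t [t [f [p a]]] % [f [p a]]]]]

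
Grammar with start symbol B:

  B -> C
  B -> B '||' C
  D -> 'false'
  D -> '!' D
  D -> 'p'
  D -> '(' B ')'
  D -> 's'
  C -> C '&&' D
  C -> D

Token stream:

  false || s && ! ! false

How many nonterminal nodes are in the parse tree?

10

[B [B [C [D false]]] || [C [C [D s]] && [D ! [D ! [D false]]]]]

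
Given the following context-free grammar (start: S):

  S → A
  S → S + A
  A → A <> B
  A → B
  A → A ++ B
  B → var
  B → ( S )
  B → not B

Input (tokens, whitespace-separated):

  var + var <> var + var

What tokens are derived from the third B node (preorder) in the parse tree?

var

[S [S [S [A [B var]]] + [A [A [B var]] <> [B var]]] + [A [B var]]]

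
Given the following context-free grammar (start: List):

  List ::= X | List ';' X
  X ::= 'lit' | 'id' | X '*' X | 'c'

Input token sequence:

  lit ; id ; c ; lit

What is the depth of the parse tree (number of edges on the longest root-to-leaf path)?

5

[List [List [List [List [X lit]] ; [X id]] ; [X c]] ; [X lit]]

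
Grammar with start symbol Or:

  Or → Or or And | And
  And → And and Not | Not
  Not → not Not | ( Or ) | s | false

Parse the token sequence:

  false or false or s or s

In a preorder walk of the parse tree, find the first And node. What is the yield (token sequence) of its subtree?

false

[Or [Or [Or [Or [And [Not false]]] or [And [Not false]]] or [And [Not s]]] or [And [Not s]]]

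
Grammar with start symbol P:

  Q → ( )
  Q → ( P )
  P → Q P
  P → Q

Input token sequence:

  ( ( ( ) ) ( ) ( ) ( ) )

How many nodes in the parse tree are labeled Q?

[P [Q ( [P [Q ( [P [Q ( )]] )] [P [Q ( )] [P [Q ( )] [P [Q ( )]]]]] )]]

6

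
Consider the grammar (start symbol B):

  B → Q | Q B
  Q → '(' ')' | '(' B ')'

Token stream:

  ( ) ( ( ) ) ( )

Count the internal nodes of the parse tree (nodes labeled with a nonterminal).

[B [Q ( )] [B [Q ( [B [Q ( )]] )] [B [Q ( )]]]]

8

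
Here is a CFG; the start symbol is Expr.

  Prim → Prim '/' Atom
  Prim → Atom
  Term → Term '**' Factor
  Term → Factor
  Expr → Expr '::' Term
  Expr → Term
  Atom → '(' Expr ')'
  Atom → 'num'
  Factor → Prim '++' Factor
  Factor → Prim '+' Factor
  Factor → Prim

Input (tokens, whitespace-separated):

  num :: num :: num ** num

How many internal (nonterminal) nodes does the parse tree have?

[Expr [Expr [Expr [Term [Factor [Prim [Atom num]]]]] :: [Term [Factor [Prim [Atom num]]]]] :: [Term [Term [Factor [Prim [Atom num]]]] ** [Factor [Prim [Atom num]]]]]

19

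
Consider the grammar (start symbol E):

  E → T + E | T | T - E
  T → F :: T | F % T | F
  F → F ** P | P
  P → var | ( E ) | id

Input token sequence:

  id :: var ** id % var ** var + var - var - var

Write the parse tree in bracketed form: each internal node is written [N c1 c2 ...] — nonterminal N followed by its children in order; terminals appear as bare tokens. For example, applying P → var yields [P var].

[E [T [F [P id]] :: [T [F [F [P var]] ** [P id]] % [T [F [F [P var]] ** [P var]]]]] + [E [T [F [P var]]] - [E [T [F [P var]]] - [E [T [F [P var]]]]]]]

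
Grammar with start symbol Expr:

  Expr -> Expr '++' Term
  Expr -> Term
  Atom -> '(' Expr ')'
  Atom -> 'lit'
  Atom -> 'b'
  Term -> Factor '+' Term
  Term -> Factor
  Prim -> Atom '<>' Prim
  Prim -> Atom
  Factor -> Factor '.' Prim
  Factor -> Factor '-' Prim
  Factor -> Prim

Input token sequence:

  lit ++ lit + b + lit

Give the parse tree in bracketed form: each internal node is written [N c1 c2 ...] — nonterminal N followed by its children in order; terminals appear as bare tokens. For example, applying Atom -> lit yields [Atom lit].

[Expr [Expr [Term [Factor [Prim [Atom lit]]]]] ++ [Term [Factor [Prim [Atom lit]]] + [Term [Factor [Prim [Atom b]]] + [Term [Factor [Prim [Atom lit]]]]]]]

Expr
Expr ++ Term
Term ++ Term
Factor ++ Term
Prim ++ Term
Atom ++ Term
lit ++ Term
lit ++ Factor + Term
lit ++ Prim + Term
lit ++ Atom + Term
lit ++ lit + Term
lit ++ lit + Factor + Term
lit ++ lit + Prim + Term
lit ++ lit + Atom + Term
lit ++ lit + b + Term
lit ++ lit + b + Factor
lit ++ lit + b + Prim
lit ++ lit + b + Atom
lit ++ lit + b + lit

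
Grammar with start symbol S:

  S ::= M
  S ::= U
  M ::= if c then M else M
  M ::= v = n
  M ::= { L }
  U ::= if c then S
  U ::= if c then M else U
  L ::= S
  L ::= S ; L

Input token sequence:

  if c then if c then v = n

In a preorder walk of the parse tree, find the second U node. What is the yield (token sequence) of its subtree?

[S [U if c then [S [U if c then [S [M v = n]]]]]]

if c then v = n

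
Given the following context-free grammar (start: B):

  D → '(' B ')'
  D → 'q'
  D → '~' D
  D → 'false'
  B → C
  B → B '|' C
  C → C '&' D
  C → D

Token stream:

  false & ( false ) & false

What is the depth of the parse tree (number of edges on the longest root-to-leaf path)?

7

[B [C [C [C [D false]] & [D ( [B [C [D false]]] )]] & [D false]]]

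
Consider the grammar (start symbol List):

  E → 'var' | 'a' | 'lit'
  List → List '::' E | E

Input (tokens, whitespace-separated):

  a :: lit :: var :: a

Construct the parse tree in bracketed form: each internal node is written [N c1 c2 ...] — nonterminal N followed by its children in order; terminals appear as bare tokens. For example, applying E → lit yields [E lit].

[List [List [List [List [E a]] :: [E lit]] :: [E var]] :: [E a]]

List
List :: E
List :: E :: E
List :: E :: E :: E
E :: E :: E :: E
a :: E :: E :: E
a :: lit :: E :: E
a :: lit :: var :: E
a :: lit :: var :: a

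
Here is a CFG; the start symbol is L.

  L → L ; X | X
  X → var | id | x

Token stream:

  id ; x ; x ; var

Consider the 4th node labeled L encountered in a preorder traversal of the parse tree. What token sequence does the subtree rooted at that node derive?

id

[L [L [L [L [X id]] ; [X x]] ; [X x]] ; [X var]]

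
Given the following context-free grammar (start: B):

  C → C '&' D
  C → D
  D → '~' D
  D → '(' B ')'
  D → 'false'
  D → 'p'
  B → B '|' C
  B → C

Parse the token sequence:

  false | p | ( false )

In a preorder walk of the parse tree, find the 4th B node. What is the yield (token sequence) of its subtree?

[B [B [B [C [D false]]] | [C [D p]]] | [C [D ( [B [C [D false]]] )]]]

false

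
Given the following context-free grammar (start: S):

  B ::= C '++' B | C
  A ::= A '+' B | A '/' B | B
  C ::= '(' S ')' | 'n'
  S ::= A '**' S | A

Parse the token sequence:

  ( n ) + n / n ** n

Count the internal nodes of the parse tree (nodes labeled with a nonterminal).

18

[S [A [A [A [B [C ( [S [A [B [C n]]]] )]]] + [B [C n]]] / [B [C n]]] ** [S [A [B [C n]]]]]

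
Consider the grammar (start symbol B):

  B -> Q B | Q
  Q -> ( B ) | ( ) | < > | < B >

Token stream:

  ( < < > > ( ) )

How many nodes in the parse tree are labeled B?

4

[B [Q ( [B [Q < [B [Q < >]] >] [B [Q ( )]]] )]]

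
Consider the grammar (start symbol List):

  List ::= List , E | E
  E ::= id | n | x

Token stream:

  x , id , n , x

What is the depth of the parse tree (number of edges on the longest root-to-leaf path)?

5

[List [List [List [List [E x]] , [E id]] , [E n]] , [E x]]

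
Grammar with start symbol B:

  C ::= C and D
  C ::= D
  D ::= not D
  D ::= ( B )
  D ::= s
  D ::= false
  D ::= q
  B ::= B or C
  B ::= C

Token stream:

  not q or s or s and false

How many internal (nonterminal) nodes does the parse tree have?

[B [B [B [C [D not [D q]]]] or [C [D s]]] or [C [C [D s]] and [D false]]]

12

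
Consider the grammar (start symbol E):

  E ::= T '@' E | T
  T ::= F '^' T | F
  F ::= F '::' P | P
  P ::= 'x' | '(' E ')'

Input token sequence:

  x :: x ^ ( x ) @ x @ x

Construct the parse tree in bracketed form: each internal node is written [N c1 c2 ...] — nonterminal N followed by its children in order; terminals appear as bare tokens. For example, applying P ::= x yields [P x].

E
T @ E
F ^ T @ E
F :: P ^ T @ E
P :: P ^ T @ E
x :: P ^ T @ E
x :: x ^ T @ E
x :: x ^ F @ E
x :: x ^ P @ E
x :: x ^ ( E ) @ E
x :: x ^ ( T ) @ E
x :: x ^ ( F ) @ E
x :: x ^ ( P ) @ E
x :: x ^ ( x ) @ E
x :: x ^ ( x ) @ T @ E
x :: x ^ ( x ) @ F @ E
x :: x ^ ( x ) @ P @ E
x :: x ^ ( x ) @ x @ E
x :: x ^ ( x ) @ x @ T
x :: x ^ ( x ) @ x @ F
x :: x ^ ( x ) @ x @ P
x :: x ^ ( x ) @ x @ x

[E [T [F [F [P x]] :: [P x]] ^ [T [F [P ( [E [T [F [P x]]]] )]]]] @ [E [T [F [P x]]] @ [E [T [F [P x]]]]]]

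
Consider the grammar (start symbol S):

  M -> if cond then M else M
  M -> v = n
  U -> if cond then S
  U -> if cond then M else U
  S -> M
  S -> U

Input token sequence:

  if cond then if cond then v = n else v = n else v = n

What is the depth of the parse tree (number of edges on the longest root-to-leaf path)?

[S [M if cond then [M if cond then [M v = n] else [M v = n]] else [M v = n]]]

4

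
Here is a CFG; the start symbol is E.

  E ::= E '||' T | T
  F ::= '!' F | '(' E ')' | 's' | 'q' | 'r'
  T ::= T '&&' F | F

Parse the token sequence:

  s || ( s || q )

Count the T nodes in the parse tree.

[E [E [T [F s]]] || [T [F ( [E [E [T [F s]]] || [T [F q]]] )]]]

4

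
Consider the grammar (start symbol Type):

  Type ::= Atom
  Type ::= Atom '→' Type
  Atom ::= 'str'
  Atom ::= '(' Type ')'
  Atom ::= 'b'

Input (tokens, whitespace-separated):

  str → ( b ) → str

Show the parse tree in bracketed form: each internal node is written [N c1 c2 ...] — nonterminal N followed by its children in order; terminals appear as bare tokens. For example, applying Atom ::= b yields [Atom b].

[Type [Atom str] → [Type [Atom ( [Type [Atom b]] )] → [Type [Atom str]]]]

Type
Atom → Type
str → Type
str → Atom → Type
str → ( Type ) → Type
str → ( Atom ) → Type
str → ( b ) → Type
str → ( b ) → Atom
str → ( b ) → str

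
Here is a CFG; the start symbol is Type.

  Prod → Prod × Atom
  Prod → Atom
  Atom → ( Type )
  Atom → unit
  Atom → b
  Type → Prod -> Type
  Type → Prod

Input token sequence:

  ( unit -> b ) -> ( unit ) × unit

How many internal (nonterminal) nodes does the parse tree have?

[Type [Prod [Atom ( [Type [Prod [Atom unit]] -> [Type [Prod [Atom b]]]] )]] -> [Type [Prod [Prod [Atom ( [Type [Prod [Atom unit]]] )]] × [Atom unit]]]]

17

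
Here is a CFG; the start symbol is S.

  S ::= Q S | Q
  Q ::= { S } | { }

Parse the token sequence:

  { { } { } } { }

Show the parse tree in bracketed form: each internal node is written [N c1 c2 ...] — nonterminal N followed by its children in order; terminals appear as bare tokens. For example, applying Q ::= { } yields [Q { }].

S
Q S
{ S } S
{ Q S } S
{ { } S } S
{ { } Q } S
{ { } { } } S
{ { } { } } Q
{ { } { } } { }

[S [Q { [S [Q { }] [S [Q { }]]] }] [S [Q { }]]]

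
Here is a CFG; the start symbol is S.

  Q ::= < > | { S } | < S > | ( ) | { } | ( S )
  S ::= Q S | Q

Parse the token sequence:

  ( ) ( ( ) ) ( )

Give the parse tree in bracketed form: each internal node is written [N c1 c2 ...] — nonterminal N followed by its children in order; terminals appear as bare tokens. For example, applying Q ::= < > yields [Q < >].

[S [Q ( )] [S [Q ( [S [Q ( )]] )] [S [Q ( )]]]]

S
Q S
( ) S
( ) Q S
( ) ( S ) S
( ) ( Q ) S
( ) ( ( ) ) S
( ) ( ( ) ) Q
( ) ( ( ) ) ( )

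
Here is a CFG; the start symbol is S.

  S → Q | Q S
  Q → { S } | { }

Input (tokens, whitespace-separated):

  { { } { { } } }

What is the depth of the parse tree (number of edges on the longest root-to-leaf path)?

7

[S [Q { [S [Q { }] [S [Q { [S [Q { }]] }]]] }]]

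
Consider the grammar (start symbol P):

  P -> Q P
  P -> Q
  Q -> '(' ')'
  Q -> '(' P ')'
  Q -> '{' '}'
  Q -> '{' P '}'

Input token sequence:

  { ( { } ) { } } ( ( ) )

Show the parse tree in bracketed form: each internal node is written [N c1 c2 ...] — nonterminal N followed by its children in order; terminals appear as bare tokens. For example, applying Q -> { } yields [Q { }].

[P [Q { [P [Q ( [P [Q { }]] )] [P [Q { }]]] }] [P [Q ( [P [Q ( )]] )]]]

P
Q P
{ P } P
{ Q P } P
{ ( P ) P } P
{ ( Q ) P } P
{ ( { } ) P } P
{ ( { } ) Q } P
{ ( { } ) { } } P
{ ( { } ) { } } Q
{ ( { } ) { } } ( P )
{ ( { } ) { } } ( Q )
{ ( { } ) { } } ( ( ) )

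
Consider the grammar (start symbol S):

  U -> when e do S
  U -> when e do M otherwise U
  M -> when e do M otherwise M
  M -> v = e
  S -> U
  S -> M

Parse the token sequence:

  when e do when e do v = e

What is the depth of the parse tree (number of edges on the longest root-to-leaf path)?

6

[S [U when e do [S [U when e do [S [M v = e]]]]]]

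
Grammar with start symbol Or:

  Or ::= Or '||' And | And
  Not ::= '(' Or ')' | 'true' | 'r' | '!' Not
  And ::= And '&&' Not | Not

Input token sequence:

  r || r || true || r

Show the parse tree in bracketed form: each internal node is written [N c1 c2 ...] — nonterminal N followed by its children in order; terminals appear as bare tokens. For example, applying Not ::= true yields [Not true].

Or
Or || And
Or || And || And
Or || And || And || And
And || And || And || And
Not || And || And || And
r || And || And || And
r || Not || And || And
r || r || And || And
r || r || Not || And
r || r || true || And
r || r || true || Not
r || r || true || r

[Or [Or [Or [Or [And [Not r]]] || [And [Not r]]] || [And [Not true]]] || [And [Not r]]]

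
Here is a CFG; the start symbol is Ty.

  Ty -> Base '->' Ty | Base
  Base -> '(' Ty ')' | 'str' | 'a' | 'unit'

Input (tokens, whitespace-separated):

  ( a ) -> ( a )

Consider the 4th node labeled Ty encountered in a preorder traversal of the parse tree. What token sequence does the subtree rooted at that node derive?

[Ty [Base ( [Ty [Base a]] )] -> [Ty [Base ( [Ty [Base a]] )]]]

a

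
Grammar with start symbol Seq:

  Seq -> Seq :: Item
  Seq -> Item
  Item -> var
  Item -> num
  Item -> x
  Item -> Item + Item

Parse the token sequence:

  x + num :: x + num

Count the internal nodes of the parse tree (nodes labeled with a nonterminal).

[Seq [Seq [Item [Item x] + [Item num]]] :: [Item [Item x] + [Item num]]]

8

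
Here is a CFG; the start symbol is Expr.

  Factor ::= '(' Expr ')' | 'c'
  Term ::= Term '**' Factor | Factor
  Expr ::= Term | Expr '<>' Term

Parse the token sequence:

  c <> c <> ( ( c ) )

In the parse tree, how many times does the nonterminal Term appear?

[Expr [Expr [Expr [Term [Factor c]]] <> [Term [Factor c]]] <> [Term [Factor ( [Expr [Term [Factor ( [Expr [Term [Factor c]]] )]]] )]]]

5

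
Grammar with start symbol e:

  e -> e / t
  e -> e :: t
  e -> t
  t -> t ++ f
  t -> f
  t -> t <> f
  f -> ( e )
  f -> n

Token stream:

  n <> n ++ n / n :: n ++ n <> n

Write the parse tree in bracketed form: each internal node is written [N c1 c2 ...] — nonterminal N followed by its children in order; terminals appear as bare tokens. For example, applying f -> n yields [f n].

e
e :: t
e / t :: t
t / t :: t
t ++ f / t :: t
t <> f ++ f / t :: t
f <> f ++ f / t :: t
n <> f ++ f / t :: t
n <> n ++ f / t :: t
n <> n ++ n / t :: t
n <> n ++ n / f :: t
n <> n ++ n / n :: t
n <> n ++ n / n :: t <> f
n <> n ++ n / n :: t ++ f <> f
n <> n ++ n / n :: f ++ f <> f
n <> n ++ n / n :: n ++ f <> f
n <> n ++ n / n :: n ++ n <> f
n <> n ++ n / n :: n ++ n <> n

[e [e [e [t [t [t [f n]] <> [f n]] ++ [f n]]] / [t [f n]]] :: [t [t [t [f n]] ++ [f n]] <> [f n]]]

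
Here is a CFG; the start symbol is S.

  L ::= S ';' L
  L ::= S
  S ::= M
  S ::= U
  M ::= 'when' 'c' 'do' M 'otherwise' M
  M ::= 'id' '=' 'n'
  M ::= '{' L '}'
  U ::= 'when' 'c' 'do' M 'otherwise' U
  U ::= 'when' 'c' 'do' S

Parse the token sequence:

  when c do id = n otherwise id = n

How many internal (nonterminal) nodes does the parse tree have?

4

[S [M when c do [M id = n] otherwise [M id = n]]]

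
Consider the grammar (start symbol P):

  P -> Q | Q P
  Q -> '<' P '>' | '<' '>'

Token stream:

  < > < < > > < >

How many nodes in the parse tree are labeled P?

[P [Q < >] [P [Q < [P [Q < >]] >] [P [Q < >]]]]

4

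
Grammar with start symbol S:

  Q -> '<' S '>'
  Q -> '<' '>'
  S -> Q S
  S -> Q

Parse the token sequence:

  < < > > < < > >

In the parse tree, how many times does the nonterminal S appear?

4

[S [Q < [S [Q < >]] >] [S [Q < [S [Q < >]] >]]]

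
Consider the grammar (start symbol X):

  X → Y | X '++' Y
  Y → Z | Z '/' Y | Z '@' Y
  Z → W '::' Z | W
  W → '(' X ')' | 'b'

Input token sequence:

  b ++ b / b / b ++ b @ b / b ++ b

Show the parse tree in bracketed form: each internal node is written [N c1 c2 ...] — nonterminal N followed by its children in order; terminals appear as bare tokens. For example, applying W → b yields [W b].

[X [X [X [X [Y [Z [W b]]]] ++ [Y [Z [W b]] / [Y [Z [W b]] / [Y [Z [W b]]]]]] ++ [Y [Z [W b]] @ [Y [Z [W b]] / [Y [Z [W b]]]]]] ++ [Y [Z [W b]]]]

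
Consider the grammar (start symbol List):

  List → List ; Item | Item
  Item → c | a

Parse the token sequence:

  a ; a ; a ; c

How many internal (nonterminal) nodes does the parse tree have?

[List [List [List [List [Item a]] ; [Item a]] ; [Item a]] ; [Item c]]

8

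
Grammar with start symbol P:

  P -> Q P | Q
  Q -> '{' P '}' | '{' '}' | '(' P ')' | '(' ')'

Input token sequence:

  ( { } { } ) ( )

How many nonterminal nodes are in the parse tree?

[P [Q ( [P [Q { }] [P [Q { }]]] )] [P [Q ( )]]]

8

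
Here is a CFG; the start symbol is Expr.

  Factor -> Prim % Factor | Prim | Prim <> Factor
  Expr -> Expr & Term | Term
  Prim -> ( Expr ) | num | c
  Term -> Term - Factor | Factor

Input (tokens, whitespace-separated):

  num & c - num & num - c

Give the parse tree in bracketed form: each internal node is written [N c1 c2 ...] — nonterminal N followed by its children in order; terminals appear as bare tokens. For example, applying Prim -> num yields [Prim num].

Expr
Expr & Term
Expr & Term & Term
Term & Term & Term
Factor & Term & Term
Prim & Term & Term
num & Term & Term
num & Term - Factor & Term
num & Factor - Factor & Term
num & Prim - Factor & Term
num & c - Factor & Term
num & c - Prim & Term
num & c - num & Term
num & c - num & Term - Factor
num & c - num & Factor - Factor
num & c - num & Prim - Factor
num & c - num & num - Factor
num & c - num & num - Prim
num & c - num & num - c

[Expr [Expr [Expr [Term [Factor [Prim num]]]] & [Term [Term [Factor [Prim c]]] - [Factor [Prim num]]]] & [Term [Term [Factor [Prim num]]] - [Factor [Prim c]]]]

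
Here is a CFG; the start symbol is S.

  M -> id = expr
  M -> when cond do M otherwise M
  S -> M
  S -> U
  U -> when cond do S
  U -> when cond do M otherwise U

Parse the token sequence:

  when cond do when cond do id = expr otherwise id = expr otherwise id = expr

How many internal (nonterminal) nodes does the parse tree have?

[S [M when cond do [M when cond do [M id = expr] otherwise [M id = expr]] otherwise [M id = expr]]]

6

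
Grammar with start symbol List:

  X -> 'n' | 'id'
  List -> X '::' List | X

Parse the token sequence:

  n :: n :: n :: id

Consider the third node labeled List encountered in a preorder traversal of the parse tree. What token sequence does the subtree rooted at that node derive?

n :: id

[List [X n] :: [List [X n] :: [List [X n] :: [List [X id]]]]]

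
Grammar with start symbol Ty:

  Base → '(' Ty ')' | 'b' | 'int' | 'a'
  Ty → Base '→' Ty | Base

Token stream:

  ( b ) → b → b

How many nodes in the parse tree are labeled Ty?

4

[Ty [Base ( [Ty [Base b]] )] → [Ty [Base b] → [Ty [Base b]]]]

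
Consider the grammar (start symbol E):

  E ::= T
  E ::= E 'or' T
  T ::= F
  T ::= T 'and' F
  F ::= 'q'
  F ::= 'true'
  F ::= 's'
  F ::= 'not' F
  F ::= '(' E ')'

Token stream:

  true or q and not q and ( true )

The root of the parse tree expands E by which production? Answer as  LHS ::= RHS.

E ::= E 'or' T

[E [E [T [F true]]] or [T [T [T [F q]] and [F not [F q]]] and [F ( [E [T [F true]]] )]]]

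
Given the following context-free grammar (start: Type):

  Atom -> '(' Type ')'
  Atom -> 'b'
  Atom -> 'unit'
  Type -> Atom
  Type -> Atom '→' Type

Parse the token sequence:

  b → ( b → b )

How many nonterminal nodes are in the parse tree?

8

[Type [Atom b] → [Type [Atom ( [Type [Atom b] → [Type [Atom b]]] )]]]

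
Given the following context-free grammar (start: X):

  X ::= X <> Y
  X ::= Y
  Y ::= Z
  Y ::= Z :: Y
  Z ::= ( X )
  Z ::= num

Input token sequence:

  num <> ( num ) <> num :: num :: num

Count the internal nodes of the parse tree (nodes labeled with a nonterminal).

[X [X [X [Y [Z num]]] <> [Y [Z ( [X [Y [Z num]]] )]]] <> [Y [Z num] :: [Y [Z num] :: [Y [Z num]]]]]

16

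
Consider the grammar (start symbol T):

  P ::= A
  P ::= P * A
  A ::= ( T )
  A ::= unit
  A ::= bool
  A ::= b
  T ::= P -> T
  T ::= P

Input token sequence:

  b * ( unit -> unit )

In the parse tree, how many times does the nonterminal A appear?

[T [P [P [A b]] * [A ( [T [P [A unit]] -> [T [P [A unit]]]] )]]]

4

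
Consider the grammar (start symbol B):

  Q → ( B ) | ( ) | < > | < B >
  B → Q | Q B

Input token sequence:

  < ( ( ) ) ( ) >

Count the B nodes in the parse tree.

4

[B [Q < [B [Q ( [B [Q ( )]] )] [B [Q ( )]]] >]]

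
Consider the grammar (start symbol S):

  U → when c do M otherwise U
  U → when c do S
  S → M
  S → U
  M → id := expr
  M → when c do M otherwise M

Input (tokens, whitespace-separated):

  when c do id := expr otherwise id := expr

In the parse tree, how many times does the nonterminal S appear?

[S [M when c do [M id := expr] otherwise [M id := expr]]]

1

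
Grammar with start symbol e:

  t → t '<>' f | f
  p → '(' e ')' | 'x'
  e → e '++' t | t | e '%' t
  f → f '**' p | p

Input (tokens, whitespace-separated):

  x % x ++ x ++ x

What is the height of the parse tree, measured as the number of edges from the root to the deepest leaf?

7

[e [e [e [e [t [f [p x]]]] % [t [f [p x]]]] ++ [t [f [p x]]]] ++ [t [f [p x]]]]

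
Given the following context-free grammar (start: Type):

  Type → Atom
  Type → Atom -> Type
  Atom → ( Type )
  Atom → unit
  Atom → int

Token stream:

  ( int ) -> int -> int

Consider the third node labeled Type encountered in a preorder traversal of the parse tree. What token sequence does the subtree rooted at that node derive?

[Type [Atom ( [Type [Atom int]] )] -> [Type [Atom int] -> [Type [Atom int]]]]

int -> int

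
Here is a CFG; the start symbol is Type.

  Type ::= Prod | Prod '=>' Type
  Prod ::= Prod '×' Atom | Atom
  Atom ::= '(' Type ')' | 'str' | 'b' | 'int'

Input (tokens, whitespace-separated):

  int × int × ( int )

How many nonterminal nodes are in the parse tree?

[Type [Prod [Prod [Prod [Atom int]] × [Atom int]] × [Atom ( [Type [Prod [Atom int]]] )]]]

10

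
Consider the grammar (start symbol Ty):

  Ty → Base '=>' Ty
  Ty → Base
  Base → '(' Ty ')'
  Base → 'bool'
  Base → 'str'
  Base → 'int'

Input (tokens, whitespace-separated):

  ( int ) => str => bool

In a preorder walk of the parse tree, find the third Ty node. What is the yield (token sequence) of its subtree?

[Ty [Base ( [Ty [Base int]] )] => [Ty [Base str] => [Ty [Base bool]]]]

str => bool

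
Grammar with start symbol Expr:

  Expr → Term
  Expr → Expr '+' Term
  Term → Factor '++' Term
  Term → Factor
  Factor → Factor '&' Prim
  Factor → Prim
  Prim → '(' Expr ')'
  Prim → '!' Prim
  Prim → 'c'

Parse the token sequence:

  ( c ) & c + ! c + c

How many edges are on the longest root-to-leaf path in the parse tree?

11

[Expr [Expr [Expr [Term [Factor [Factor [Prim ( [Expr [Term [Factor [Prim c]]]] )]] & [Prim c]]]] + [Term [Factor [Prim ! [Prim c]]]]] + [Term [Factor [Prim c]]]]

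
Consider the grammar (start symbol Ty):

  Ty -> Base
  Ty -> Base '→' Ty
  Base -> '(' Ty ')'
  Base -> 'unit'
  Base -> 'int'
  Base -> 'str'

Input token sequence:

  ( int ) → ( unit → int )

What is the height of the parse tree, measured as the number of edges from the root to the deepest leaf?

[Ty [Base ( [Ty [Base int]] )] → [Ty [Base ( [Ty [Base unit] → [Ty [Base int]]] )]]]

6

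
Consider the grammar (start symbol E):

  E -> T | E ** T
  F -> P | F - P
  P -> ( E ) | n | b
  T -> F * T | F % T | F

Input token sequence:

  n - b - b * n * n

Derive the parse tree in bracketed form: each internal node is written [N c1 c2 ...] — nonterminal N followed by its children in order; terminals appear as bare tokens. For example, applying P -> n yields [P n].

[E [T [F [F [F [P n]] - [P b]] - [P b]] * [T [F [P n]] * [T [F [P n]]]]]]

E
T
F * T
F - P * T
F - P - P * T
P - P - P * T
n - P - P * T
n - b - P * T
n - b - b * T
n - b - b * F * T
n - b - b * P * T
n - b - b * n * T
n - b - b * n * F
n - b - b * n * P
n - b - b * n * n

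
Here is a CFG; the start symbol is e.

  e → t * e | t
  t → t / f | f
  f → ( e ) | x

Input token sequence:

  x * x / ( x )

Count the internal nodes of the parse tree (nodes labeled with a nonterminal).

[e [t [f x]] * [e [t [t [f x]] / [f ( [e [t [f x]]] )]]]]

11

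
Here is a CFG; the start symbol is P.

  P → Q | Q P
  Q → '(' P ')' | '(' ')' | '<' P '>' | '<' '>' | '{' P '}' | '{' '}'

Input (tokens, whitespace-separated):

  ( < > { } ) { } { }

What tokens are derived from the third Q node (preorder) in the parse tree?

[P [Q ( [P [Q < >] [P [Q { }]]] )] [P [Q { }] [P [Q { }]]]]

{ }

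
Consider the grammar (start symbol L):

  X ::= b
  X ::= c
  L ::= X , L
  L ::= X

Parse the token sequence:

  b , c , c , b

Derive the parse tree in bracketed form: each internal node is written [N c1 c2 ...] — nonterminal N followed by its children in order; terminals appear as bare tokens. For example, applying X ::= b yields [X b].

[L [X b] , [L [X c] , [L [X c] , [L [X b]]]]]

L
X , L
b , L
b , X , L
b , c , L
b , c , X , L
b , c , c , L
b , c , c , X
b , c , c , b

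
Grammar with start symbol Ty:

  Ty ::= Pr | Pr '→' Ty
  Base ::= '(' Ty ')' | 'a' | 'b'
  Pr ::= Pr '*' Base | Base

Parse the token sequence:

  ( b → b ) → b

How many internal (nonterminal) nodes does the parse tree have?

[Ty [Pr [Base ( [Ty [Pr [Base b]] → [Ty [Pr [Base b]]]] )]] → [Ty [Pr [Base b]]]]

12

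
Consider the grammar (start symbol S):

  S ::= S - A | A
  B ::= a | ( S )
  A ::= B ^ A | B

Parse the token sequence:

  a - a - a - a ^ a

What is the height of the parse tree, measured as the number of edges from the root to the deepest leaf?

[S [S [S [S [A [B a]]] - [A [B a]]] - [A [B a]]] - [A [B a] ^ [A [B a]]]]

6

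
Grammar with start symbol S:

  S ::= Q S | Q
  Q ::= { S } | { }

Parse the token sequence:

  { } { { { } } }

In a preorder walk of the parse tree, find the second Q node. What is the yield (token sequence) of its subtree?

[S [Q { }] [S [Q { [S [Q { [S [Q { }]] }]] }]]]

{ { { } } }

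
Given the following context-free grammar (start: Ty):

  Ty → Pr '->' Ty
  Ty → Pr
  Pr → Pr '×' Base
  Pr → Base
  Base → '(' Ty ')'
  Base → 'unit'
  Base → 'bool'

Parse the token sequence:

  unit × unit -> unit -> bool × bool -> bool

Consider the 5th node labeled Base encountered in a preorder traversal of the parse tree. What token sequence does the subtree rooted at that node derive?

bool

[Ty [Pr [Pr [Base unit]] × [Base unit]] -> [Ty [Pr [Base unit]] -> [Ty [Pr [Pr [Base bool]] × [Base bool]] -> [Ty [Pr [Base bool]]]]]]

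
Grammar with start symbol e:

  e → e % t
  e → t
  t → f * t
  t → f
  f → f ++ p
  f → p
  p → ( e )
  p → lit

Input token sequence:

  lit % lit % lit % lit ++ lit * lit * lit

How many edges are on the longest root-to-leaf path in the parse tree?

[e [e [e [e [t [f [p lit]]]] % [t [f [p lit]]]] % [t [f [p lit]]]] % [t [f [f [p lit]] ++ [p lit]] * [t [f [p lit]] * [t [f [p lit]]]]]]

7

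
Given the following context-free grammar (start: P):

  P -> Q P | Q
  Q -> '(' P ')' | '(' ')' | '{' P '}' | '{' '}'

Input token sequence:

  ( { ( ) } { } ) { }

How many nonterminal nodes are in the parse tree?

10

[P [Q ( [P [Q { [P [Q ( )]] }] [P [Q { }]]] )] [P [Q { }]]]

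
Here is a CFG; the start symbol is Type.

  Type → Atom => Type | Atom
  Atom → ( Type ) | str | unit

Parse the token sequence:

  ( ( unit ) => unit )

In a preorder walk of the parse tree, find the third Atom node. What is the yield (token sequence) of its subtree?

[Type [Atom ( [Type [Atom ( [Type [Atom unit]] )] => [Type [Atom unit]]] )]]

unit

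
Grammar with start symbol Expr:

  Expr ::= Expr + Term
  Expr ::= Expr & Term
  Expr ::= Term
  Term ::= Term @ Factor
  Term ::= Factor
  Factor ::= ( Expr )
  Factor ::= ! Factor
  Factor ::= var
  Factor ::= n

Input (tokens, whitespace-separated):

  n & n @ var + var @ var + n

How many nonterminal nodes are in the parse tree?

[Expr [Expr [Expr [Expr [Term [Factor n]]] & [Term [Term [Factor n]] @ [Factor var]]] + [Term [Term [Factor var]] @ [Factor var]]] + [Term [Factor n]]]

16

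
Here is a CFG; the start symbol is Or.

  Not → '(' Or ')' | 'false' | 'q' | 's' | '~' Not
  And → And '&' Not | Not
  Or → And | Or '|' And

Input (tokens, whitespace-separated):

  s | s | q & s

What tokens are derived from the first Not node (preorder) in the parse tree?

s

[Or [Or [Or [And [Not s]]] | [And [Not s]]] | [And [And [Not q]] & [Not s]]]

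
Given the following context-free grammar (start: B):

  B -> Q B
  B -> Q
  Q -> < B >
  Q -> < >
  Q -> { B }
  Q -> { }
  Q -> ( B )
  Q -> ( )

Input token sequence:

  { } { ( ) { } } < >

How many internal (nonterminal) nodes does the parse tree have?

10

[B [Q { }] [B [Q { [B [Q ( )] [B [Q { }]]] }] [B [Q < >]]]]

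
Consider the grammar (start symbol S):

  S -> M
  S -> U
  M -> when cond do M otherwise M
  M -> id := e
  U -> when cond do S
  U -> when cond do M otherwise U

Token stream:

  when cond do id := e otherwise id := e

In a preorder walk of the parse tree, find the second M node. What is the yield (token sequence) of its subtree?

id := e

[S [M when cond do [M id := e] otherwise [M id := e]]]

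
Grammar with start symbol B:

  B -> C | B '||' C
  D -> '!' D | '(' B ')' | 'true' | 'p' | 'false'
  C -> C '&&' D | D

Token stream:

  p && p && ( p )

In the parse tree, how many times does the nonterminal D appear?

[B [C [C [C [D p]] && [D p]] && [D ( [B [C [D p]]] )]]]

4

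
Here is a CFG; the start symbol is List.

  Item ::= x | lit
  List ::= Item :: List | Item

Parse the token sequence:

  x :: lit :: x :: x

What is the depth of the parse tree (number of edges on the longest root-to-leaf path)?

[List [Item x] :: [List [Item lit] :: [List [Item x] :: [List [Item x]]]]]

5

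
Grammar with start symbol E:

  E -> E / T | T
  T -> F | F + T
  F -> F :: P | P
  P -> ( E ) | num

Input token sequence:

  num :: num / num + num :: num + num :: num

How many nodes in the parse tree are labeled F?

[E [E [T [F [F [P num]] :: [P num]]]] / [T [F [P num]] + [T [F [F [P num]] :: [P num]] + [T [F [F [P num]] :: [P num]]]]]]

7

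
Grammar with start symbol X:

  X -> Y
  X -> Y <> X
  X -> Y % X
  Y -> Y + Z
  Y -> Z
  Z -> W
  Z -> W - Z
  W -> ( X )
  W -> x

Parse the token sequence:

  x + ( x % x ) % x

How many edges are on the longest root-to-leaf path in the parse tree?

[X [Y [Y [Z [W x]]] + [Z [W ( [X [Y [Z [W x]]] % [X [Y [Z [W x]]]]] )]]] % [X [Y [Z [W x]]]]]

9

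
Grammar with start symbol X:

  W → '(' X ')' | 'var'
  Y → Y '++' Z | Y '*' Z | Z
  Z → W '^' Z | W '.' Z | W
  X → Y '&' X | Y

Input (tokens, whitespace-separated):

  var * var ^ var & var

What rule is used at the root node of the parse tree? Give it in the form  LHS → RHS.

X → Y '&' X

[X [Y [Y [Z [W var]]] * [Z [W var] ^ [Z [W var]]]] & [X [Y [Z [W var]]]]]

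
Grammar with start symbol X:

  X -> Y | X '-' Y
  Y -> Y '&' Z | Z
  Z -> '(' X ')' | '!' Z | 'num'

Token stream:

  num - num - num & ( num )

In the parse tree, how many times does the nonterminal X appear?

[X [X [X [Y [Z num]]] - [Y [Z num]]] - [Y [Y [Z num]] & [Z ( [X [Y [Z num]]] )]]]

4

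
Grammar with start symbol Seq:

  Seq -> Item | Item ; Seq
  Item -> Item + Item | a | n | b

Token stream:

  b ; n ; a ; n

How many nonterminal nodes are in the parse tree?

[Seq [Item b] ; [Seq [Item n] ; [Seq [Item a] ; [Seq [Item n]]]]]

8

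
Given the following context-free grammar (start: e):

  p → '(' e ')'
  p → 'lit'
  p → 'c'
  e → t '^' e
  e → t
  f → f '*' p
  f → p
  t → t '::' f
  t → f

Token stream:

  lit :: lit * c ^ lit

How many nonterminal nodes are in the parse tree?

[e [t [t [f [p lit]]] :: [f [f [p lit]] * [p c]]] ^ [e [t [f [p lit]]]]]

13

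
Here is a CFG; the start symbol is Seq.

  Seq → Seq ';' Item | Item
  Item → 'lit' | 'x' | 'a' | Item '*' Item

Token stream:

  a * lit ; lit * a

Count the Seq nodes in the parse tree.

2

[Seq [Seq [Item [Item a] * [Item lit]]] ; [Item [Item lit] * [Item a]]]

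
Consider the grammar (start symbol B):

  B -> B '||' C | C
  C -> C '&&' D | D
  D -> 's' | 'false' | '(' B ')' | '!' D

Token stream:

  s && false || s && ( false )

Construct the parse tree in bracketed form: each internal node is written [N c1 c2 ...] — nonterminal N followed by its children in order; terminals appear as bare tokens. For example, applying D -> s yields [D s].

B
B || C
C || C
C && D || C
D && D || C
s && D || C
s && false || C
s && false || C && D
s && false || D && D
s && false || s && D
s && false || s && ( B )
s && false || s && ( C )
s && false || s && ( D )
s && false || s && ( false )

[B [B [C [C [D s]] && [D false]]] || [C [C [D s]] && [D ( [B [C [D false]]] )]]]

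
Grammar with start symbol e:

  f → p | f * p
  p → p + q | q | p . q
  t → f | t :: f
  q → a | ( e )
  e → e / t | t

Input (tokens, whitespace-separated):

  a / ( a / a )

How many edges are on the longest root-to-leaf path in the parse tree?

[e [e [t [f [p [q a]]]]] / [t [f [p [q ( [e [e [t [f [p [q a]]]]] / [t [f [p [q a]]]]] )]]]]]

11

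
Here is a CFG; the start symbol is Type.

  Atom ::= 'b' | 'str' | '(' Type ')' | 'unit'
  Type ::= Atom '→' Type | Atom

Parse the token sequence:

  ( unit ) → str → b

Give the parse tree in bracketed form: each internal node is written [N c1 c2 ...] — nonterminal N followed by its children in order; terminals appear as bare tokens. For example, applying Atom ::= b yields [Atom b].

Type
Atom → Type
( Type ) → Type
( Atom ) → Type
( unit ) → Type
( unit ) → Atom → Type
( unit ) → str → Type
( unit ) → str → Atom
( unit ) → str → b

[Type [Atom ( [Type [Atom unit]] )] → [Type [Atom str] → [Type [Atom b]]]]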